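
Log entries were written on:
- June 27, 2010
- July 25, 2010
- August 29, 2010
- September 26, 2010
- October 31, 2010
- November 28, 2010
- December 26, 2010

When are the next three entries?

January 30, 2011; February 27, 2011; March 27, 2011

Every date is a Sunday; gaps 28, 35, 28, 35, 28, 28 days.
Each is the last Sunday of its month (at least one falls on the 29th or later, ruling out '4th Sunday').
Last Sunday of January 2011: January 30, 2011.
Last Sunday of February 2011: February 27, 2011.
Last Sunday of March 2011: March 27, 2011.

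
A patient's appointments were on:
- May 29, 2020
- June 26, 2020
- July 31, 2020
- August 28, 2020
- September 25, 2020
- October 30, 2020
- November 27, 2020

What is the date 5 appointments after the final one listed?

These are Fridays with 28, 35, 28, 28, 35, 28-day gaps.
Each is the final Friday of its month — May 29, 2020 is past the 28th, so '4th Friday' doesn't fit.
December 2020 ends with Friday December 25, 2020.
January 2021 ends with Friday January 29, 2021.
February 2021 ends with Friday February 26, 2021.
March 2021 ends with Friday March 26, 2021.
Last Friday of April 2021: April 30, 2021.

April 30, 2021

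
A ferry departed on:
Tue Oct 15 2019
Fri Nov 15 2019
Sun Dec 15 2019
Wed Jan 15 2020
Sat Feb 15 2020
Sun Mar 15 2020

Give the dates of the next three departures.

Gaps: 31, 30, 31, 31, 29 days — not constant. Every event is on the 15th of the month.
Pattern: the 15th of each month.
Next: April 2020 → Wed Apr 15 2020.
May 2020: Fri May 15 2020.
June 2020: Mon Jun 15 2020.

Wed Apr 15 2020, Fri May 15 2020, Mon Jun 15 2020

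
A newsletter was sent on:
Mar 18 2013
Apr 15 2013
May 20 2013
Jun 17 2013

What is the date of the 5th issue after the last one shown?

These are Mondays at 28- or 35-day spacing (28, 35, 28).
The pattern: 3rd Monday of the month.
July 2013 — 3rd Monday is Jul 15 2013.
August 2013 — 3rd Monday is Aug 19 2013.
3rd Monday of September 2013: Sep 16 2013.
October 2013 — 3rd Monday is Oct 21 2013.
November 2013 — 3rd Monday is Nov 18 2013.

Nov 18 2013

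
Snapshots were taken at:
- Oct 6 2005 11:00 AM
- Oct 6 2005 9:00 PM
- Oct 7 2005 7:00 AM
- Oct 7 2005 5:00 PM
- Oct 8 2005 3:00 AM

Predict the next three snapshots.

Oct 8 2005 1:00 PM, Oct 8 2005 11:00 PM, Oct 9 2005 9:00 AM

Gaps: 10, 10, 10, 10 hours — each event is 10 hours after the previous one.
Oct 8 2005 3:00 AM + 10 h = Oct 8 2005 1:00 PM.
Oct 8 2005 1:00 PM + 10 h = Oct 8 2005 11:00 PM.
Oct 8 2005 11:00 PM + 10 h = Oct 9 2005 9:00 AM.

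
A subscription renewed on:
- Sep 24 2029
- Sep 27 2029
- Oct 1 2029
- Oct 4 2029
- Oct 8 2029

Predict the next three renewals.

Oct 11 2029, Oct 15 2029, Oct 18 2029

Gaps: 3, 4, 3, 4 days — not constant, but cyclic with period 2.
The events fall on every Monday and Thursday.
Next Thursday: Oct 11 2029.
The following Monday is Oct 15 2029.
Next Thursday: Oct 18 2029.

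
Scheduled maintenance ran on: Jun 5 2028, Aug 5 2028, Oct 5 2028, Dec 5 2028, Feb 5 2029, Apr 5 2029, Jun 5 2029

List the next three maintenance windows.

Aug 5 2029, Oct 5 2029, Dec 5 2029

The day-of-month is always 5 (61, 61, 61, 62, 59, 61 days between events).
So this recurs on the 5th of every 2 months.
August 2029: Aug 5 2029.
October 2029: Oct 5 2029.
December 2029: Dec 5 2029.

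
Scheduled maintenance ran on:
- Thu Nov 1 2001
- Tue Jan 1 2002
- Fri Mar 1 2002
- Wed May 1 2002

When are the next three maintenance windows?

Mon Jul 1 2002, Sun Sep 1 2002, Fri Nov 1 2002

Each date is the 1st; the gaps (61, 59, 61) track the month lengths.
The rule is the 1st of every 2 months.
July 2002: Mon Jul 1 2002.
Next: September 2002 → Sun Sep 1 2002.
November 2002: Fri Nov 1 2002.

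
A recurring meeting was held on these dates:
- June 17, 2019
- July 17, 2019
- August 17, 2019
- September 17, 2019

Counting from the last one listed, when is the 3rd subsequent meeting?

Each date is the 17th; the gaps (30, 31, 31) track the month lengths.
The rule is the 17th of each month.
October 2019: October 17, 2019.
Next: November 2019 → November 17, 2019.
Next: December 2019 → December 17, 2019.

December 17, 2019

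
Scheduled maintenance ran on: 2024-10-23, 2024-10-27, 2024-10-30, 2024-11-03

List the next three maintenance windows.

2024-11-06, 2024-11-10, 2024-11-13

The gap pattern 4, 3, 4 repeats every 2 events.
These are the Wednesdays and Sundays of each week.
Next Wednesday: 2024-11-06.
Next Sunday: 2024-11-10.
The following Wednesday is 2024-11-13.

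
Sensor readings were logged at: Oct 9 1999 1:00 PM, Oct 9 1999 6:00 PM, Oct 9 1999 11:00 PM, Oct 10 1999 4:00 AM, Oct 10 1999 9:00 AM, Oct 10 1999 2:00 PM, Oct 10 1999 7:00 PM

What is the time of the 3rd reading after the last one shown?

Oct 11 1999 10:00 AM

The interval is a steady 5 hours (5, 5, 5, 5, 5, 5).
Oct 10 1999 7:00 PM + 5 h = Oct 11 1999 12:00 AM.
Oct 11 1999 12:00 AM + 5 h = Oct 11 1999 5:00 AM.
Oct 11 1999 5:00 AM + 5 h = Oct 11 1999 10:00 AM.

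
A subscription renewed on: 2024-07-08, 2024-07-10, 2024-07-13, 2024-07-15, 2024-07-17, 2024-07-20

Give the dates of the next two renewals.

2024-07-22, 2024-07-24

The gap pattern 2, 3, 2, 2, 3 repeats every 3 events.
These are the Mondays, Wednesdays and Saturdays of each week.
Next Monday: 2024-07-22.
Next Wednesday: 2024-07-24.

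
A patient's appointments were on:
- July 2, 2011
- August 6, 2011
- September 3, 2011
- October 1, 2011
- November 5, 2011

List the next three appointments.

December 3, 2011; January 7, 2012; February 4, 2012

These are Saturdays at 28- or 35-day spacing (35, 28, 28, 35).
The pattern: 1st Saturday of the month.
December 2011 — 1st Saturday is December 3, 2011.
1st Saturday of January 2012: January 7, 2012.
February 2012 — 1st Saturday is February 4, 2012.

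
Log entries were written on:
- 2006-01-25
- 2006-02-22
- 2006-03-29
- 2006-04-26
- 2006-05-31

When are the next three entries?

All Wednesdays; the gaps (28, 35, 28, 35) vary with month length.
This is the last Wednesday of each month.
Last Wednesday of June 2006: 2006-06-28.
July 2006 ends with Wednesday 2006-07-26.
Last Wednesday of August 2006: 2006-08-30.

2006-06-28, 2006-07-26, 2006-08-30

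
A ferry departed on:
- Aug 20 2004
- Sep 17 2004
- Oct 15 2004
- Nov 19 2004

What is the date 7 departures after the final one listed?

Jun 17 2005

Gaps: 28, 28, 35 days — a mix of 28 and 35. Every date is a Friday.
Each is the 3rd Friday of its month.
December 2004 — 3rd Friday is Dec 17 2004.
January 2005 — 3rd Friday is Jan 21 2005.
February 2005 — 3rd Friday is Feb 18 2005.
March 2005 — 3rd Friday is Mar 18 2005.
April 2005 — 3rd Friday is Apr 15 2005.
May 2005 — 3rd Friday is May 20 2005.
June 2005 — 3rd Friday is Jun 17 2005.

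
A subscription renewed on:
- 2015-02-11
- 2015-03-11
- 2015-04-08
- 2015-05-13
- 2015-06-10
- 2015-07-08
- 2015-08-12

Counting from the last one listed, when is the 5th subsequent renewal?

2016-01-13

These are Wednesdays at 28- or 35-day spacing (28, 28, 35, 28, 28, 35).
The pattern: 2nd Wednesday of the month.
2nd Wednesday of September 2015: 2015-09-09.
October 2015 — 2nd Wednesday is 2015-10-14.
November 2015 — 2nd Wednesday is 2015-11-11.
December 2015 — 2nd Wednesday is 2015-12-09.
2nd Wednesday of January 2016: 2016-01-13.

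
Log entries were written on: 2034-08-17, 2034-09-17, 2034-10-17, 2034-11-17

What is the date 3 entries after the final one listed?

2035-02-17

Gaps: 31, 30, 31 days — not constant. Every event is on the 17th of the month.
Pattern: the 17th of each month.
Next: December 2034 → 2034-12-17.
Next: January 2035 → 2035-01-17.
Next: February 2035 → 2035-02-17.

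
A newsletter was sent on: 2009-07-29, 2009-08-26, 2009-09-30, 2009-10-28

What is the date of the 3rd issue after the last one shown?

2010-01-27

Every date is a Wednesday; gaps 28, 35, 28 days.
Each is the last Wednesday of its month (at least one falls on the 29th or later, ruling out '4th Wednesday').
November 2009 ends with Wednesday 2009-11-25.
December 2009 ends with Wednesday 2009-12-30.
January 2010 ends with Wednesday 2010-01-27.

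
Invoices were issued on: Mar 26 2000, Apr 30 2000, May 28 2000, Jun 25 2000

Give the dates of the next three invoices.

Jul 30 2000, Aug 27 2000, Sep 24 2000

Every date is a Sunday; gaps 35, 28, 28 days.
Each is the last Sunday of its month (at least one falls on the 29th or later, ruling out '4th Sunday').
Last Sunday of July 2000: Jul 30 2000.
Last Sunday of August 2000: Aug 27 2000.
September 2000 ends with Sunday Sep 24 2000.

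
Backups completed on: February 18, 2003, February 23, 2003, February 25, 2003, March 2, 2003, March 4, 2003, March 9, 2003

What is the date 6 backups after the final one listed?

Gaps: 5, 2, 5, 2, 5 days — not constant, but cyclic with period 2.
The events fall on every Tuesday and Sunday.
Next Tuesday: March 11, 2003.
The following Sunday is March 16, 2003.
Next Tuesday: March 18, 2003.
The following Sunday is March 23, 2003.
Next Tuesday: March 25, 2003.
The following Sunday is March 30, 2003.

March 30, 2003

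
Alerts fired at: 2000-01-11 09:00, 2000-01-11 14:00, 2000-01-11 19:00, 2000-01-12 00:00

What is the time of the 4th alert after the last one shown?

Spacing: 5, 5, 5 h — constant 5 h.
2000-01-12 00:00 + 5 h = 2000-01-12 05:00.
2000-01-12 05:00 + 5 h = 2000-01-12 10:00.
2000-01-12 10:00 + 5 h = 2000-01-12 15:00.
2000-01-12 15:00 + 5 h = 2000-01-12 20:00.

2000-01-12 20:00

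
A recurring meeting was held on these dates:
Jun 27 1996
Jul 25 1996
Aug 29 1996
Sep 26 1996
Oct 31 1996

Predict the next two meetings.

Nov 28 1996, Dec 26 1996

These are Thursdays with 28, 35, 28, 35-day gaps.
Each is the final Thursday of its month — Aug 29 1996 is past the 28th, so '4th Thursday' doesn't fit.
Last Thursday of November 1996: Nov 28 1996.
Last Thursday of December 1996: Dec 26 1996.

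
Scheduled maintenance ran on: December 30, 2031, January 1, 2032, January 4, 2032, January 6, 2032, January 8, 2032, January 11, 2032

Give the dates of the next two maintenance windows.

January 13, 2032; January 15, 2032

Every event lands on a Tuesday or Thursday or Sunday (gaps cycle 2, 3, 2, 2, 3).
So the schedule is: every Tuesday, Thursday and Sunday.
Next Tuesday: January 13, 2032.
The following Thursday is January 15, 2032.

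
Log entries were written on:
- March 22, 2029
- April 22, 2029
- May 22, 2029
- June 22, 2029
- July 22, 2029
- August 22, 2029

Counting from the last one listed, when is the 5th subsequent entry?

January 22, 2030

Gaps: 31, 30, 31, 30, 31 days — not constant. Every event is on the 22nd of the month.
Pattern: the 22nd of each month.
Next: September 2029 → September 22, 2029.
Next: October 2029 → October 22, 2029.
November 2029: November 22, 2029.
December 2029: December 22, 2029.
January 2030: January 22, 2030.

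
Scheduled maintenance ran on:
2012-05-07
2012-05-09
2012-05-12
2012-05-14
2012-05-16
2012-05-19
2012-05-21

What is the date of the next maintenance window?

2012-05-23

The gap pattern 2, 3, 2, 2, 3, 2 repeats every 3 events.
These are the Mondays, Wednesdays and Saturdays of each week.
The following Wednesday is 2012-05-23.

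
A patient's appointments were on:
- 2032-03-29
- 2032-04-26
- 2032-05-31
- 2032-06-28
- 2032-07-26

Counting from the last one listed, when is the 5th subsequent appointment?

2032-12-27

These are Mondays with 28, 35, 28, 28-day gaps.
Each is the final Monday of its month — 2032-03-29 is past the 28th, so '4th Monday' doesn't fit.
Last Monday of August 2032: 2032-08-30.
Last Monday of September 2032: 2032-09-27.
October 2032 ends with Monday 2032-10-25.
Last Monday of November 2032: 2032-11-29.
Last Monday of December 2032: 2032-12-27.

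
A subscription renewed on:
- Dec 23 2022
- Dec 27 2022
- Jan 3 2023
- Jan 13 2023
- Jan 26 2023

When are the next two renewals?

Intervals are 4, 7, 10, 13 days — an arithmetic progression with common difference 3.
Next gap: 16 days. Jan 26 2023 + 16 days = Feb 11 2023.
Next gap: 19 days. Feb 11 2023 + 19 days = Mar 2 2023.

Feb 11 2023, Mar 2 2023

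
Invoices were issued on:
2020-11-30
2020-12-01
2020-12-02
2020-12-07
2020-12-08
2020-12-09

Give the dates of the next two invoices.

The gap pattern 1, 1, 5, 1, 1 repeats every 3 events.
These are the Mondays, Tuesdays and Wednesdays of each week.
Next Monday: 2020-12-14.
The following Tuesday is 2020-12-15.

2020-12-14, 2020-12-15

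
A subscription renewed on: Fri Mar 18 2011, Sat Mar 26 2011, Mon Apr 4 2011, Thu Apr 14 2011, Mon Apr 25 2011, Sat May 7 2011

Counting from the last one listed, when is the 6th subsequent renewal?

Mon Aug 8 2011

Gaps: 8, 9, 10, 11, 12 days — each gap is 1 larger than the previous one.
Next gap: 13 days. Sat May 7 2011 + 13 days = Fri May 20 2011.
Next gap: 14 days. Fri May 20 2011 + 14 days = Fri Jun 3 2011.
Next gap: 15 days. Fri Jun 3 2011 + 15 days = Sat Jun 18 2011.
Next gap: 16 days. Sat Jun 18 2011 + 16 days = Mon Jul 4 2011.
Next gap: 17 days. Mon Jul 4 2011 + 17 days = Thu Jul 21 2011.
Next gap: 18 days. Thu Jul 21 2011 + 18 days = Mon Aug 8 2011.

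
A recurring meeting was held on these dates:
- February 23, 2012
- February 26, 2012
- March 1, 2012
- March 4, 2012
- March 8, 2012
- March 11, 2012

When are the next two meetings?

Every event lands on a Thursday or Sunday (gaps cycle 3, 4, 3, 4, 3).
So the schedule is: every Thursday and Sunday.
The following Thursday is March 15, 2012.
The following Sunday is March 18, 2012.

March 15, 2012; March 18, 2012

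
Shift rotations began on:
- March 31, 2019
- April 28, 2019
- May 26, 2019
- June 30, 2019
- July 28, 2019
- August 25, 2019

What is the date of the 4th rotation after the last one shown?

December 29, 2019

These are Sundays with 28, 28, 35, 28, 28-day gaps.
Each is the final Sunday of its month — March 31, 2019 is past the 28th, so '4th Sunday' doesn't fit.
Last Sunday of September 2019: September 29, 2019.
October 2019 ends with Sunday October 27, 2019.
Last Sunday of November 2019: November 24, 2019.
December 2019 ends with Sunday December 29, 2019.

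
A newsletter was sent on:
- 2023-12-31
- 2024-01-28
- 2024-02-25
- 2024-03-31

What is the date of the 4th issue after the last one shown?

All Sundays; the gaps (28, 28, 35) vary with month length.
This is the last Sunday of each month.
Last Sunday of April 2024: 2024-04-28.
Last Sunday of May 2024: 2024-05-26.
June 2024 ends with Sunday 2024-06-30.
July 2024 ends with Sunday 2024-07-28.

2024-07-28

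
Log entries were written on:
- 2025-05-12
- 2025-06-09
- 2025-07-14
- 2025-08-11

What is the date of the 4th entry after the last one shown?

Gaps: 28, 35, 28 days — a mix of 28 and 35. Every date is a Monday.
Each is the 2nd Monday of its month.
September 2025 — 2nd Monday is 2025-09-08.
October 2025 — 2nd Monday is 2025-10-13.
2nd Monday of November 2025: 2025-11-10.
December 2025 — 2nd Monday is 2025-12-08.

2025-12-08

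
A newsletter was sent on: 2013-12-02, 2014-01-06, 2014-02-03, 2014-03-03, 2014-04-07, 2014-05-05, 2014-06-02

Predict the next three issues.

Gaps: 35, 28, 28, 35, 28, 28 days — a mix of 28 and 35. Every date is a Monday.
Each is the 1st Monday of its month.
1st Monday of July 2014: 2014-07-07.
August 2014 — 1st Monday is 2014-08-04.
1st Monday of September 2014: 2014-09-01.

2014-07-07, 2014-08-04, 2014-09-01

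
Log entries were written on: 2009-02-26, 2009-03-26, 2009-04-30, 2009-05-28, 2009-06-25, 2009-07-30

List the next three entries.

2009-08-27, 2009-09-24, 2009-10-29

Every date is a Thursday; gaps 28, 35, 28, 28, 35 days.
Each is the last Thursday of its month (at least one falls on the 29th or later, ruling out '4th Thursday').
Last Thursday of August 2009: 2009-08-27.
September 2009 ends with Thursday 2009-09-24.
Last Thursday of October 2009: 2009-10-29.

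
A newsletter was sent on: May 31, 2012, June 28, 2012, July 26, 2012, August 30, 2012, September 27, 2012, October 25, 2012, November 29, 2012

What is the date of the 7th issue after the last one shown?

All Thursdays; the gaps (28, 28, 35, 28, 28, 35) vary with month length.
This is the last Thursday of each month.
December 2012 ends with Thursday December 27, 2012.
Last Thursday of January 2013: January 31, 2013.
February 2013 ends with Thursday February 28, 2013.
March 2013 ends with Thursday March 28, 2013.
April 2013 ends with Thursday April 25, 2013.
May 2013 ends with Thursday May 30, 2013.
June 2013 ends with Thursday June 27, 2013.

June 27, 2013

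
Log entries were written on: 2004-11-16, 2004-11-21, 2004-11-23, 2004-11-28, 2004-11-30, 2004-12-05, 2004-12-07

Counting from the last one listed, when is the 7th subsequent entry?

2005-01-02

The gap pattern 5, 2, 5, 2, 5, 2 repeats every 2 events.
These are the Tuesdays and Sundays of each week.
The following Sunday is 2004-12-12.
Next Tuesday: 2004-12-14.
Next Sunday: 2004-12-19.
Next Tuesday: 2004-12-21.
Next Sunday: 2004-12-26.
The following Tuesday is 2004-12-28.
The following Sunday is 2005-01-02.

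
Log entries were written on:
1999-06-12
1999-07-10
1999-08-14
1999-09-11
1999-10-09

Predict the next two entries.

All dates are Saturdays, 28, 35, 28, 28 days apart.
Specifically, the 2nd Saturday of each month.
November 1999 — 2nd Saturday is 1999-11-13.
2nd Saturday of December 1999: 1999-12-11.

1999-11-13, 1999-12-11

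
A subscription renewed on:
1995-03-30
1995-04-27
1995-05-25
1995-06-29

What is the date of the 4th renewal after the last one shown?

Every date is a Thursday; gaps 28, 28, 35 days.
Each is the last Thursday of its month (at least one falls on the 29th or later, ruling out '4th Thursday').
Last Thursday of July 1995: 1995-07-27.
August 1995 ends with Thursday 1995-08-31.
Last Thursday of September 1995: 1995-09-28.
October 1995 ends with Thursday 1995-10-26.

1995-10-26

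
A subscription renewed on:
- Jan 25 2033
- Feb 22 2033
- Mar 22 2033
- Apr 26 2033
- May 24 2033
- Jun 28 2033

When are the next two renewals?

Gaps: 28, 28, 35, 28, 35 days — a mix of 28 and 35. Every date is a Tuesday.
Each is the 4th Tuesday of its month.
4th Tuesday of July 2033: Jul 26 2033.
August 2033 — 4th Tuesday is Aug 23 2033.

Jul 26 2033, Aug 23 2033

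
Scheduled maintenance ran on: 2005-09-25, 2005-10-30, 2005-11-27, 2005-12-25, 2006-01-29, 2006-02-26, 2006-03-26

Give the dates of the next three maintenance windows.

2006-04-30, 2006-05-28, 2006-06-25

Every date is a Sunday; gaps 35, 28, 28, 35, 28, 28 days.
Each is the last Sunday of its month (at least one falls on the 29th or later, ruling out '4th Sunday').
April 2006 ends with Sunday 2006-04-30.
Last Sunday of May 2006: 2006-05-28.
June 2006 ends with Sunday 2006-06-25.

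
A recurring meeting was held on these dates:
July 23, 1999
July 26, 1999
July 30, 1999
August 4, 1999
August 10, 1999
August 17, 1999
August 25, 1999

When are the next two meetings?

September 3, 1999; September 13, 1999

Intervals are 3, 4, 5, 6, 7, 8 days — an arithmetic progression with common difference 1.
Next gap: 9 days. August 25, 1999 + 9 days = September 3, 1999.
Next gap: 10 days. September 3, 1999 + 10 days = September 13, 1999.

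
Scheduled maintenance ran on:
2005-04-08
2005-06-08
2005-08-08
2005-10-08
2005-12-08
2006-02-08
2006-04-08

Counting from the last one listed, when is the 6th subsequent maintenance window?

Each date is the 8th; the gaps (61, 61, 61, 61, 62, 59) track the month lengths.
The rule is the 8th of every 2 months.
June 2006: 2006-06-08.
Next: August 2006 → 2006-08-08.
October 2006: 2006-10-08.
Next: December 2006 → 2006-12-08.
Next: February 2007 → 2007-02-08.
April 2007: 2007-04-08.

2007-04-08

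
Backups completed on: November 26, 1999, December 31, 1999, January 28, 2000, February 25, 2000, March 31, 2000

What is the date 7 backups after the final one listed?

All Fridays; the gaps (35, 28, 28, 35) vary with month length.
This is the last Friday of each month.
April 2000 ends with Friday April 28, 2000.
Last Friday of May 2000: May 26, 2000.
June 2000 ends with Friday June 30, 2000.
Last Friday of July 2000: July 28, 2000.
Last Friday of August 2000: August 25, 2000.
September 2000 ends with Friday September 29, 2000.
October 2000 ends with Friday October 27, 2000.

October 27, 2000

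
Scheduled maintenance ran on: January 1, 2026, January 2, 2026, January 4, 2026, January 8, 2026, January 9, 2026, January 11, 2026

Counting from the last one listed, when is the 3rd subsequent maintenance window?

Every event lands on a Thursday or Friday or Sunday (gaps cycle 1, 2, 4, 1, 2).
So the schedule is: every Thursday, Friday and Sunday.
Next Thursday: January 15, 2026.
The following Friday is January 16, 2026.
Next Sunday: January 18, 2026.

January 18, 2026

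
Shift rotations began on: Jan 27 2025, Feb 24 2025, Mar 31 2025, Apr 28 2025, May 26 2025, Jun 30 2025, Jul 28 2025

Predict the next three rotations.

These are Mondays with 28, 35, 28, 28, 35, 28-day gaps.
Each is the final Monday of its month — Mar 31 2025 is past the 28th, so '4th Monday' doesn't fit.
August 2025 ends with Monday Aug 25 2025.
September 2025 ends with Monday Sep 29 2025.
Last Monday of October 2025: Oct 27 2025.

Aug 25 2025, Sep 29 2025, Oct 27 2025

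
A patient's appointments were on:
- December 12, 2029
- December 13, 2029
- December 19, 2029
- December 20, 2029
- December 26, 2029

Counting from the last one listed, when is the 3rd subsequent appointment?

Every event lands on a Wednesday or Thursday (gaps cycle 1, 6, 1, 6).
So the schedule is: every Wednesday and Thursday.
Next Thursday: December 27, 2029.
The following Wednesday is January 2, 2030.
Next Thursday: January 3, 2030.

January 3, 2030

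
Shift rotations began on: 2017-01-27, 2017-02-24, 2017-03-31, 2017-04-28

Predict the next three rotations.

2017-05-26, 2017-06-30, 2017-07-28

Every date is a Friday; gaps 28, 35, 28 days.
Each is the last Friday of its month (at least one falls on the 29th or later, ruling out '4th Friday').
May 2017 ends with Friday 2017-05-26.
June 2017 ends with Friday 2017-06-30.
July 2017 ends with Friday 2017-07-28.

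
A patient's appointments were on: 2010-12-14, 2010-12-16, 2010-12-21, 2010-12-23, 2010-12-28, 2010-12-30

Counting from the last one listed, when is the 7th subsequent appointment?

2011-01-25

Gaps: 2, 5, 2, 5, 2 days — not constant, but cyclic with period 2.
The events fall on every Tuesday and Thursday.
The following Tuesday is 2011-01-04.
Next Thursday: 2011-01-06.
Next Tuesday: 2011-01-11.
Next Thursday: 2011-01-13.
Next Tuesday: 2011-01-18.
Next Thursday: 2011-01-20.
The following Tuesday is 2011-01-25.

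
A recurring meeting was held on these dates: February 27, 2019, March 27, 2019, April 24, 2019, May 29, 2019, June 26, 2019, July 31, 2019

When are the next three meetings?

August 28, 2019; September 25, 2019; October 30, 2019

Every date is a Wednesday; gaps 28, 28, 35, 28, 35 days.
Each is the last Wednesday of its month (at least one falls on the 29th or later, ruling out '4th Wednesday').
Last Wednesday of August 2019: August 28, 2019.
September 2019 ends with Wednesday September 25, 2019.
October 2019 ends with Wednesday October 30, 2019.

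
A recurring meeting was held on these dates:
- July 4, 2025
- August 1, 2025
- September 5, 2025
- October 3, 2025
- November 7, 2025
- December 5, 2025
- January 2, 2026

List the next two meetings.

February 6, 2026; March 6, 2026

All dates are Fridays, 28, 35, 28, 35, 28, 28 days apart.
Specifically, the 1st Friday of each month.
1st Friday of February 2026: February 6, 2026.
1st Friday of March 2026: March 6, 2026.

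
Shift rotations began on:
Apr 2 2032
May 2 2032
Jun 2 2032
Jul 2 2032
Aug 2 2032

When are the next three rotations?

Sep 2 2032, Oct 2 2032, Nov 2 2032

Each date is the 2nd; the gaps (30, 31, 30, 31) track the month lengths.
The rule is the 2nd of each month.
September 2032: Sep 2 2032.
Next: October 2032 → Oct 2 2032.
Next: November 2032 → Nov 2 2032.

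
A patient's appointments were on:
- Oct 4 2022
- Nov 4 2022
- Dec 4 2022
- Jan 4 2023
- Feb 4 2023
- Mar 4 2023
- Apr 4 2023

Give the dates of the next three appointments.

Gaps: 31, 30, 31, 31, 28, 31 days — not constant. Every event is on the 4th of the month.
Pattern: the 4th of each month.
May 2023: May 4 2023.
Next: June 2023 → Jun 4 2023.
July 2023: Jul 4 2023.

May 4 2023, Jun 4 2023, Jul 4 2023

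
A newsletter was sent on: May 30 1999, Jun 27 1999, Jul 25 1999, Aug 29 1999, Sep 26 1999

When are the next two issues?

Oct 31 1999, Nov 28 1999

All Sundays; the gaps (28, 28, 35, 28) vary with month length.
This is the last Sunday of each month.
Last Sunday of October 1999: Oct 31 1999.
November 1999 ends with Sunday Nov 28 1999.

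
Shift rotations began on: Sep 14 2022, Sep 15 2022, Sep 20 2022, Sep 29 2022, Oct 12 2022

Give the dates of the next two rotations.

Oct 29 2022, Nov 19 2022

Intervals are 1, 5, 9, 13 days — an arithmetic progression with common difference 4.
Next gap: 17 days. Oct 12 2022 + 17 days = Oct 29 2022.
Next gap: 21 days. Oct 29 2022 + 21 days = Nov 19 2022.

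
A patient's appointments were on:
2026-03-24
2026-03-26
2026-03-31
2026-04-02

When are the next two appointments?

The gap pattern 2, 5, 2 repeats every 2 events.
These are the Tuesdays and Thursdays of each week.
The following Tuesday is 2026-04-07.
The following Thursday is 2026-04-09.

2026-04-07, 2026-04-09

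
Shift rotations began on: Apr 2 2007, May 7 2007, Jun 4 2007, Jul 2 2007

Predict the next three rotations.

Aug 6 2007, Sep 3 2007, Oct 1 2007

Gaps: 35, 28, 28 days — a mix of 28 and 35. Every date is a Monday.
Each is the 1st Monday of its month.
1st Monday of August 2007: Aug 6 2007.
1st Monday of September 2007: Sep 3 2007.
1st Monday of October 2007: Oct 1 2007.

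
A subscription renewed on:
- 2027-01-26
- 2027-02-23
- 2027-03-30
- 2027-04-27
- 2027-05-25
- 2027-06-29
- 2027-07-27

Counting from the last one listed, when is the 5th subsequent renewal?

Every date is a Tuesday; gaps 28, 35, 28, 28, 35, 28 days.
Each is the last Tuesday of its month (at least one falls on the 29th or later, ruling out '4th Tuesday').
Last Tuesday of August 2027: 2027-08-31.
Last Tuesday of September 2027: 2027-09-28.
October 2027 ends with Tuesday 2027-10-26.
November 2027 ends with Tuesday 2027-11-30.
Last Tuesday of December 2027: 2027-12-28.

2027-12-28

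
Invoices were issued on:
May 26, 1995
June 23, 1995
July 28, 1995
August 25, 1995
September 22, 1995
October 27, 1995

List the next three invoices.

November 24, 1995; December 22, 1995; January 26, 1996

Gaps: 28, 35, 28, 28, 35 days — a mix of 28 and 35. Every date is a Friday.
Each is the 4th Friday of its month.
November 1995 — 4th Friday is November 24, 1995.
December 1995 — 4th Friday is December 22, 1995.
January 1996 — 4th Friday is January 26, 1996.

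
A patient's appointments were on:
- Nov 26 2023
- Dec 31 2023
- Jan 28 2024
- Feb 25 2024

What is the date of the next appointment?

Every date is a Sunday; gaps 35, 28, 28 days.
Each is the last Sunday of its month (at least one falls on the 29th or later, ruling out '4th Sunday').
March 2024 ends with Sunday Mar 31 2024.

Mar 31 2024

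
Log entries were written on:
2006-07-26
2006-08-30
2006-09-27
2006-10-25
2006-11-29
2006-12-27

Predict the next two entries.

All Wednesdays; the gaps (35, 28, 28, 35, 28) vary with month length.
This is the last Wednesday of each month.
January 2007 ends with Wednesday 2007-01-31.
Last Wednesday of February 2007: 2007-02-28.

2007-01-31, 2007-02-28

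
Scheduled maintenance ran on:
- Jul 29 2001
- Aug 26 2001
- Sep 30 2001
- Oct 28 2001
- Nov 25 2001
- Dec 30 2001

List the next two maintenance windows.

These are Sundays with 28, 35, 28, 28, 35-day gaps.
Each is the final Sunday of its month — Jul 29 2001 is past the 28th, so '4th Sunday' doesn't fit.
January 2002 ends with Sunday Jan 27 2002.
Last Sunday of February 2002: Feb 24 2002.

Jan 27 2002, Feb 24 2002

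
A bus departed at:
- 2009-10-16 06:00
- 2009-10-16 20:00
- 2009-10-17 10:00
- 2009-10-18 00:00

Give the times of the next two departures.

2009-10-18 14:00, 2009-10-19 04:00

Spacing: 14, 14, 14 h — constant 14 h.
2009-10-18 00:00 + 14 h = 2009-10-18 14:00.
2009-10-18 14:00 + 14 h = 2009-10-19 04:00.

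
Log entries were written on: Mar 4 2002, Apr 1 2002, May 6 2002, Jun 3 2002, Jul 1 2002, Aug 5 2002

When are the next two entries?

All dates are Mondays, 28, 35, 28, 28, 35 days apart.
Specifically, the 1st Monday of each month.
1st Monday of September 2002: Sep 2 2002.
1st Monday of October 2002: Oct 7 2002.

Sep 2 2002, Oct 7 2002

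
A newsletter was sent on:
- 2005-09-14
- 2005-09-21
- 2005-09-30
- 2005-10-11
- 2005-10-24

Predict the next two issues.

Gaps: 7, 9, 11, 13 days — each gap is 2 larger than the previous one.
Next gap: 15 days. 2005-10-24 + 15 days = 2005-11-08.
Next gap: 17 days. 2005-11-08 + 17 days = 2005-11-25.

2005-11-08, 2005-11-25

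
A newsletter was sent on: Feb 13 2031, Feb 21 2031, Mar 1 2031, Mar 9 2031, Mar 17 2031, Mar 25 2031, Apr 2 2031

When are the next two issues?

Apr 10 2031, Apr 18 2031

Every event comes 8 days after the last (8, 8, 8, 8, 8, 8).
Apr 2 2031 + 8 days = Apr 10 2031.
Apr 10 2031 + 8 days = Apr 18 2031.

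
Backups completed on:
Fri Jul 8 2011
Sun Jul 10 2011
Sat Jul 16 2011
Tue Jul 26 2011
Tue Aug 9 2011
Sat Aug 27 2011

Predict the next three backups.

Intervals are 2, 6, 10, 14, 18 days — an arithmetic progression with common difference 4.
Next gap: 22 days. Sat Aug 27 2011 + 22 days = Sun Sep 18 2011.
Next gap: 26 days. Sun Sep 18 2011 + 26 days = Fri Oct 14 2011.
Next gap: 30 days. Fri Oct 14 2011 + 30 days = Sun Nov 13 2011.

Sun Sep 18 2011, Fri Oct 14 2011, Sun Nov 13 2011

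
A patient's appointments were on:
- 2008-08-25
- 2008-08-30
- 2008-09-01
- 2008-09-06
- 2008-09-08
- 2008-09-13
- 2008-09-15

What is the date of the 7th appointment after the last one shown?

2008-10-11

Every event lands on a Monday or Saturday (gaps cycle 5, 2, 5, 2, 5, 2).
So the schedule is: every Monday and Saturday.
The following Saturday is 2008-09-20.
Next Monday: 2008-09-22.
The following Saturday is 2008-09-27.
Next Monday: 2008-09-29.
Next Saturday: 2008-10-04.
Next Monday: 2008-10-06.
Next Saturday: 2008-10-11.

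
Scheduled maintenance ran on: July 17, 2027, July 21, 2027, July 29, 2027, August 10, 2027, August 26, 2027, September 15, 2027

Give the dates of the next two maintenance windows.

October 9, 2027; November 6, 2027

Gaps: 4, 8, 12, 16, 20 days — each gap is 4 larger than the previous one.
Next gap: 24 days. September 15, 2027 + 24 days = October 9, 2027.
Next gap: 28 days. October 9, 2027 + 28 days = November 6, 2027.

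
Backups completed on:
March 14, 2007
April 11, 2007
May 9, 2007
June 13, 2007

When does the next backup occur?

July 11, 2007

These are Wednesdays at 28- or 35-day spacing (28, 28, 35).
The pattern: 2nd Wednesday of the month.
July 2007 — 2nd Wednesday is July 11, 2007.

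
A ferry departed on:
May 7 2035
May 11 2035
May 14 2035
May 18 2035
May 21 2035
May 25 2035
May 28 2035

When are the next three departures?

Jun 1 2035, Jun 4 2035, Jun 8 2035

The gap pattern 4, 3, 4, 3, 4, 3 repeats every 2 events.
These are the Mondays and Fridays of each week.
Next Friday: Jun 1 2035.
The following Monday is Jun 4 2035.
Next Friday: Jun 8 2035.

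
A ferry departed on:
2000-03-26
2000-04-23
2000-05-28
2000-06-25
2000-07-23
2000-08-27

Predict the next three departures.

2000-09-24, 2000-10-22, 2000-11-26

These are Sundays at 28- or 35-day spacing (28, 35, 28, 28, 35).
The pattern: 4th Sunday of the month.
September 2000 — 4th Sunday is 2000-09-24.
October 2000 — 4th Sunday is 2000-10-22.
4th Sunday of November 2000: 2000-11-26.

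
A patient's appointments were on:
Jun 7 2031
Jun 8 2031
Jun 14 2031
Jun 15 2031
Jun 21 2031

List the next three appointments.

Jun 22 2031, Jun 28 2031, Jun 29 2031

Gaps: 1, 6, 1, 6 days — not constant, but cyclic with period 2.
The events fall on every Saturday and Sunday.
The following Sunday is Jun 22 2031.
Next Saturday: Jun 28 2031.
The following Sunday is Jun 29 2031.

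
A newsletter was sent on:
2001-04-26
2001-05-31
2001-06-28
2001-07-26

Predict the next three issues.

2001-08-30, 2001-09-27, 2001-10-25

Every date is a Thursday; gaps 35, 28, 28 days.
Each is the last Thursday of its month (at least one falls on the 29th or later, ruling out '4th Thursday').
August 2001 ends with Thursday 2001-08-30.
September 2001 ends with Thursday 2001-09-27.
October 2001 ends with Thursday 2001-10-25.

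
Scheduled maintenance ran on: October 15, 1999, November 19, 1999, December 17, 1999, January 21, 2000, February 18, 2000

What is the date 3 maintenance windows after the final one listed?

All dates are Fridays, 35, 28, 35, 28 days apart.
Specifically, the 3rd Friday of each month.
3rd Friday of March 2000: March 17, 2000.
April 2000 — 3rd Friday is April 21, 2000.
3rd Friday of May 2000: May 19, 2000.

May 19, 2000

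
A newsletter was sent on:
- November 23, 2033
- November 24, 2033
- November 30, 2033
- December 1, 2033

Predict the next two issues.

December 7, 2033; December 8, 2033

Every event lands on a Wednesday or Thursday (gaps cycle 1, 6, 1).
So the schedule is: every Wednesday and Thursday.
Next Wednesday: December 7, 2033.
Next Thursday: December 8, 2033.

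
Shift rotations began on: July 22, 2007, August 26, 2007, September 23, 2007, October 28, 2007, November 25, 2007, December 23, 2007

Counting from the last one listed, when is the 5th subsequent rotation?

May 25, 2008

Gaps: 35, 28, 35, 28, 28 days — a mix of 28 and 35. Every date is a Sunday.
Each is the 4th Sunday of its month.
4th Sunday of January 2008: January 27, 2008.
February 2008 — 4th Sunday is February 24, 2008.
March 2008 — 4th Sunday is March 23, 2008.
4th Sunday of April 2008: April 27, 2008.
4th Sunday of May 2008: May 25, 2008.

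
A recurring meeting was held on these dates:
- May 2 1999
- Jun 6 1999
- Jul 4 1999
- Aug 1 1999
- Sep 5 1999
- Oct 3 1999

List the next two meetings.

Nov 7 1999, Dec 5 1999

All dates are Sundays, 35, 28, 28, 35, 28 days apart.
Specifically, the 1st Sunday of each month.
November 1999 — 1st Sunday is Nov 7 1999.
1st Sunday of December 1999: Dec 5 1999.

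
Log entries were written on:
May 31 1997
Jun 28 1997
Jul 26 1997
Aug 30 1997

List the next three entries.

These are Saturdays with 28, 28, 35-day gaps.
Each is the final Saturday of its month — May 31 1997 is past the 28th, so '4th Saturday' doesn't fit.
September 1997 ends with Saturday Sep 27 1997.
October 1997 ends with Saturday Oct 25 1997.
November 1997 ends with Saturday Nov 29 1997.

Sep 27 1997, Oct 25 1997, Nov 29 1997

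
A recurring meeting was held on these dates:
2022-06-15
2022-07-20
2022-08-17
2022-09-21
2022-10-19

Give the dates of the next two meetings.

2022-11-16, 2022-12-21

All dates are Wednesdays, 35, 28, 35, 28 days apart.
Specifically, the 3rd Wednesday of each month.
November 2022 — 3rd Wednesday is 2022-11-16.
December 2022 — 3rd Wednesday is 2022-12-21.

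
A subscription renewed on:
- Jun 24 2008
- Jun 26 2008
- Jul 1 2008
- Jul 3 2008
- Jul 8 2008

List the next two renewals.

Jul 10 2008, Jul 15 2008

Gaps: 2, 5, 2, 5 days — not constant, but cyclic with period 2.
The events fall on every Tuesday and Thursday.
Next Thursday: Jul 10 2008.
The following Tuesday is Jul 15 2008.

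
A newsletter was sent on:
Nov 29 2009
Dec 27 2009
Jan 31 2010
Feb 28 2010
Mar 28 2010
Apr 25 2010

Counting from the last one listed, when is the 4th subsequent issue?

Aug 29 2010

These are Sundays with 28, 35, 28, 28, 28-day gaps.
Each is the final Sunday of its month — Nov 29 2009 is past the 28th, so '4th Sunday' doesn't fit.
May 2010 ends with Sunday May 30 2010.
Last Sunday of June 2010: Jun 27 2010.
Last Sunday of July 2010: Jul 25 2010.
Last Sunday of August 2010: Aug 29 2010.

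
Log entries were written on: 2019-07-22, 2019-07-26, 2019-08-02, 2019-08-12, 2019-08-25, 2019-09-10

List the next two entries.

2019-09-29, 2019-10-21

Gaps: 4, 7, 10, 13, 16 days — each gap is 3 larger than the previous one.
Next gap: 19 days. 2019-09-10 + 19 days = 2019-09-29.
Next gap: 22 days. 2019-09-29 + 22 days = 2019-10-21.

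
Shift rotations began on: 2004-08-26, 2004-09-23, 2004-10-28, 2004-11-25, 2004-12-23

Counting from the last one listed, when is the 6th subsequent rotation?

2005-06-23

These are Thursdays at 28- or 35-day spacing (28, 35, 28, 28).
The pattern: 4th Thursday of the month.
4th Thursday of January 2005: 2005-01-27.
4th Thursday of February 2005: 2005-02-24.
March 2005 — 4th Thursday is 2005-03-24.
April 2005 — 4th Thursday is 2005-04-28.
May 2005 — 4th Thursday is 2005-05-26.
4th Thursday of June 2005: 2005-06-23.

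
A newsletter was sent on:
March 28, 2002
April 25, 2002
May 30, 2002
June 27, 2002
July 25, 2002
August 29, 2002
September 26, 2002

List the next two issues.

Every date is a Thursday; gaps 28, 35, 28, 28, 35, 28 days.
Each is the last Thursday of its month (at least one falls on the 29th or later, ruling out '4th Thursday').
October 2002 ends with Thursday October 31, 2002.
November 2002 ends with Thursday November 28, 2002.

October 31, 2002; November 28, 2002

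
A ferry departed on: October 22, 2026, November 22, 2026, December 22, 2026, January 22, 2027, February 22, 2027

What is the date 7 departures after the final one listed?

The day-of-month is always 22 (31, 30, 31, 31 days between events).
So this recurs on the 22nd of each month.
March 2027: March 22, 2027.
Next: April 2027 → April 22, 2027.
Next: May 2027 → May 22, 2027.
Next: June 2027 → June 22, 2027.
Next: July 2027 → July 22, 2027.
Next: August 2027 → August 22, 2027.
Next: September 2027 → September 22, 2027.

September 22, 2027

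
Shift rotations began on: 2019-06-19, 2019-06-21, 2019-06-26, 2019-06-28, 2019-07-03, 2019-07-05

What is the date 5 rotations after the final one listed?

Gaps: 2, 5, 2, 5, 2 days — not constant, but cyclic with period 2.
The events fall on every Wednesday and Friday.
Next Wednesday: 2019-07-10.
The following Friday is 2019-07-12.
The following Wednesday is 2019-07-17.
The following Friday is 2019-07-19.
Next Wednesday: 2019-07-24.

2019-07-24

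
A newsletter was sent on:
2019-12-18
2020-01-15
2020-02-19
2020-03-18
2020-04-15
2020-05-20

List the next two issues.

Gaps: 28, 35, 28, 28, 35 days — a mix of 28 and 35. Every date is a Wednesday.
Each is the 3rd Wednesday of its month.
June 2020 — 3rd Wednesday is 2020-06-17.
July 2020 — 3rd Wednesday is 2020-07-15.

2020-06-17, 2020-07-15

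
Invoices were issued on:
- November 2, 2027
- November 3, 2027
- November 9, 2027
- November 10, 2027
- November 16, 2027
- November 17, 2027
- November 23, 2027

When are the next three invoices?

Gaps: 1, 6, 1, 6, 1, 6 days — not constant, but cyclic with period 2.
The events fall on every Tuesday and Wednesday.
Next Wednesday: November 24, 2027.
The following Tuesday is November 30, 2027.
The following Wednesday is December 1, 2027.

November 24, 2027; November 30, 2027; December 1, 2027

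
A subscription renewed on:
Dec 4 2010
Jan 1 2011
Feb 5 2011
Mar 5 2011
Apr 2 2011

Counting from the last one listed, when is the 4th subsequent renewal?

These are Saturdays at 28- or 35-day spacing (28, 35, 28, 28).
The pattern: 1st Saturday of the month.
1st Saturday of May 2011: May 7 2011.
1st Saturday of June 2011: Jun 4 2011.
1st Saturday of July 2011: Jul 2 2011.
1st Saturday of August 2011: Aug 6 2011.

Aug 6 2011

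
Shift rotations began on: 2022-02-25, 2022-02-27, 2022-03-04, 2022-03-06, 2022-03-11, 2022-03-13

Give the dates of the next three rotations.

2022-03-18, 2022-03-20, 2022-03-25

The gap pattern 2, 5, 2, 5, 2 repeats every 2 events.
These are the Fridays and Sundays of each week.
The following Friday is 2022-03-18.
The following Sunday is 2022-03-20.
Next Friday: 2022-03-25.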